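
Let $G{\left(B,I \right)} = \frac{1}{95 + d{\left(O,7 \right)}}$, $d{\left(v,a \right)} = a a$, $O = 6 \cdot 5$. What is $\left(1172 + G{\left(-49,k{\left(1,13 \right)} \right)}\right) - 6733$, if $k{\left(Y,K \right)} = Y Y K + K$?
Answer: $- \frac{800783}{144} \approx -5561.0$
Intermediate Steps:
$O = 30$
$d{\left(v,a \right)} = a^{2}$
$k{\left(Y,K \right)} = K + K Y^{2}$ ($k{\left(Y,K \right)} = Y^{2} K + K = K Y^{2} + K = K + K Y^{2}$)
$G{\left(B,I \right)} = \frac{1}{144}$ ($G{\left(B,I \right)} = \frac{1}{95 + 7^{2}} = \frac{1}{95 + 49} = \frac{1}{144}$)
$\left(1172 + G{\left(-49,k{\left(1,13 \right)} \right)}\right) - 6733 = \left(1172 + \frac{1}{144}\right) - 6733 = \frac{168769}{144} - 6733 = - \frac{800783}{144}$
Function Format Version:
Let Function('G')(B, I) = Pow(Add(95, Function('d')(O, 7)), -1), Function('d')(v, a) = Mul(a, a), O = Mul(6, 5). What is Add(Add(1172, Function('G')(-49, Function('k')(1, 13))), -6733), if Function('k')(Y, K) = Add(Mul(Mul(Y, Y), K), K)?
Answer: Rational(-800783, 144) ≈ -5561.0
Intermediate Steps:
O = 30
Function('d')(v, a) = Pow(a, 2)
Function('k')(Y, K) = Add(K, Mul(K, Pow(Y, 2))) (Function('k')(Y, K) = Add(Mul(Pow(Y, 2), K), K) = Add(Mul(K, Pow(Y, 2)), K) = Add(K, Mul(K, Pow(Y, 2))))
Function('G')(B, I) = Rational(1, 144) (Function('G')(B, I) = Pow(Add(95, Pow(7, 2)), -1) = Pow(Add(95, 49), -1) = Pow(144, -1) = Rational(1, 144))
Add(Add(1172, Function('G')(-49, Function('k')(1, 13))), -6733) = Add(Add(1172, Rational(1, 144)), -6733) = Add(Rational(168769, 144), -6733) = Rational(-800783, 144)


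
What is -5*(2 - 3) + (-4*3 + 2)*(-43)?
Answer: 435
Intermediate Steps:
-5*(2 - 3) + (-4*3 + 2)*(-43) = -5*(-1) + (-12 + 2)*(-43) = 5 - 10*(-43) = 5 + 430 = 435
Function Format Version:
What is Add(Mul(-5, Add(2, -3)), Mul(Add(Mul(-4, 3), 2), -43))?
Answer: 435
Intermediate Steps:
Add(Mul(-5, Add(2, -3)), Mul(Add(Mul(-4, 3), 2), -43)) = Add(Mul(-5, -1), Mul(Add(-12, 2), -43)) = Add(5, Mul(-10, -43)) = Add(5, 430) = 435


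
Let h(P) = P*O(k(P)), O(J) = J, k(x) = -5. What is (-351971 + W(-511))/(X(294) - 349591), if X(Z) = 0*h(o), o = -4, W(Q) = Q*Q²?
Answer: 133784802/349591 ≈ 382.69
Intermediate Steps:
W(Q) = Q³
h(P) = -5*P (h(P) = P*(-5) = -5*P)
X(Z) = 0 (X(Z) = 0*(-5*(-4)) = 0*20 = 0)
(-351971 + W(-511))/(X(294) - 349591) = (-351971 + (-511)³)/(0 - 349591) = (-351971 - 133432831)/(-349591) = -133784802*(-1/349591) = 133784802/349591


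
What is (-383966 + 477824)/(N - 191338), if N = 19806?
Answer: -46929/85766 ≈ -0.54717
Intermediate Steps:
(-383966 + 477824)/(N - 191338) = (-383966 + 477824)/(19806 - 191338) = 93858/(-171532) = 93858*(-1/171532) = -46929/85766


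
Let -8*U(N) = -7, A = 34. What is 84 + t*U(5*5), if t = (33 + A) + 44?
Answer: 1449/8 ≈ 181.13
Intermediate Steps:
t = 111 (t = (33 + 34) + 44 = 67 + 44 = 111)
U(N) = 7/8 (U(N) = -⅛*(-7) = 7/8)
84 + t*U(5*5) = 84 + 111*(7/8) = 84 + 777/8 = 1449/8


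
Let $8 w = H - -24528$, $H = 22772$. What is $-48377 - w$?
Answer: $- \frac{108579}{2} \approx -54290.0$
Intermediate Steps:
$w = \frac{11825}{2}$ ($w = \frac{22772 - -24528}{8} = \frac{22772 + 24528}{8} = \frac{1}{8} \cdot 47300 = \frac{11825}{2} \approx 5912.5$)
$-48377 - w = -48377 - \frac{11825}{2} = - \frac{108579}{2}$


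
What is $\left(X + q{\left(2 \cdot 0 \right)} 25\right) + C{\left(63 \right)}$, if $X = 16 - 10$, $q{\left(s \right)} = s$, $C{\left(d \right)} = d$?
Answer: $69$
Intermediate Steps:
$X = 6$
$\left(X + q{\left(2 \cdot 0 \right)} 25\right) + C{\left(63 \right)} = \left(6 + 2 \cdot 0 \cdot 25\right) + 63 = \left(6 + 0 \cdot 25\right) + 63 = \left(6 + 0\right) + 63 = 6 + 63 = 69$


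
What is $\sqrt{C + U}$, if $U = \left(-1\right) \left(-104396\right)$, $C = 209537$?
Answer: $\sqrt{313933} \approx 560.3$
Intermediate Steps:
$U = 104396$
$\sqrt{C + U} = \sqrt{209537 + 104396} = \sqrt{313933}$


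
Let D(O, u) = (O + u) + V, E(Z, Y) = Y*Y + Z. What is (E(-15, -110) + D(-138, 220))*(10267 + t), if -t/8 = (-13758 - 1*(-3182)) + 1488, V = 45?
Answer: 1013241852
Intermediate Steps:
E(Z, Y) = Z + Y² (E(Z, Y) = Y² + Z = Z + Y²)
D(O, u) = 45 + O + u (D(O, u) = (O + u) + 45 = 45 + O + u)
t = 72704 (t = -8*((-13758 - 1*(-3182)) + 1488) = -8*((-13758 + 3182) + 1488) = -8*(-10576 + 1488) = -8*(-9088) = 72704)
(E(-15, -110) + D(-138, 220))*(10267 + t) = ((-15 + (-110)²) + (45 - 138 + 220))*(10267 + 72704) = ((-15 + 12100) + 127)*82971 = (12085 + 127)*82971 = 12212*82971 = 1013241852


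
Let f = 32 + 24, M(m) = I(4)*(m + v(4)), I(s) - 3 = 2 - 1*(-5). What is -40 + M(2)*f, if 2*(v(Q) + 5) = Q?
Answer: -600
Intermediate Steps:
v(Q) = -5 + Q/2
I(s) = 10 (I(s) = 3 + (2 - 1*(-5)) = 3 + (2 + 5) = 3 + 7 = 10)
M(m) = -30 + 10*m (M(m) = 10*(m + (-5 + (½)*4)) = 10*(m + (-5 + 2)) = 10*(m - 3) = 10*(-3 + m) = -30 + 10*m)
f = 56
-40 + M(2)*f = -40 + (-30 + 10*2)*56 = -40 + (-30 + 20)*56 = -40 - 10*56 = -40 - 560 = -600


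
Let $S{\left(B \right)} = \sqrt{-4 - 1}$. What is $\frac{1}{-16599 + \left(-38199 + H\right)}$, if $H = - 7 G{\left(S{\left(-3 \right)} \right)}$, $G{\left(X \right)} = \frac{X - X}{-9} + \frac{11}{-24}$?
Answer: $- \frac{24}{1315075} \approx -1.825 \cdot 10^{-5}$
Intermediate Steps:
$S{\left(B \right)} = i \sqrt{5}$ ($S{\left(B \right)} = \sqrt{-5} = i \sqrt{5}$)
$G{\left(X \right)} = - \frac{11}{24}$ ($G{\left(X \right)} = 0 \left(- \frac{1}{9}\right) + 11 \left(- \frac{1}{24}\right) = 0 - \frac{11}{24} = - \frac{11}{24}$)
$H = \frac{77}{24}$ ($H = \left(-7\right) \left(- \frac{11}{24}\right) = \frac{77}{24} \approx 3.2083$)
$\frac{1}{-16599 + \left(-38199 + H\right)} = \frac{1}{-16599 + \left(-38199 + \frac{77}{24}\right)} = \frac{1}{-16599 - \frac{916699}{24}} = \frac{1}{- \frac{1315075}{24}} = - \frac{24}{1315075}$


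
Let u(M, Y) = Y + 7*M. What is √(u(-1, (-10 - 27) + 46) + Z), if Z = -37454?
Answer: 2*I*√9363 ≈ 193.53*I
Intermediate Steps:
√(u(-1, (-10 - 27) + 46) + Z) = √((((-10 - 27) + 46) + 7*(-1)) - 37454) = √(((-37 + 46) - 7) - 37454) = √((9 - 7) - 37454) = √(2 - 37454) = √(-37452) = 2*I*√9363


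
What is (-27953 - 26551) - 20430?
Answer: -74934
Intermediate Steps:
(-27953 - 26551) - 20430 = -54504 - 20430 = -74934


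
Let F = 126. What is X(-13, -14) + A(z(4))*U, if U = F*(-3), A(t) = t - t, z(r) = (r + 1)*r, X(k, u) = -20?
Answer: -20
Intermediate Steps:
z(r) = r*(1 + r) (z(r) = (1 + r)*r = r*(1 + r))
A(t) = 0
U = -378 (U = 126*(-3) = -378)
X(-13, -14) + A(z(4))*U = -20 + 0*(-378) = -20 + 0 = -20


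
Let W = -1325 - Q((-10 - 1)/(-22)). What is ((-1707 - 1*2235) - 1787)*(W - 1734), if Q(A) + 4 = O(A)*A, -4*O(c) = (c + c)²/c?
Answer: 70002651/4 ≈ 1.7501e+7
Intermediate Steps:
O(c) = -c (O(c) = -(c + c)²/(4*c) = -(2*c)²/(4*c) = -4*c²/(4*c) = -c)
Q(A) = -4 - A² (Q(A) = -4 + (-A)*A = -4 - A²)
W = -5283/4 (W = -1325 - (-4 - ((-10 - 1)/(-22))²) = -1325 - (-4 - (-11*(-1/22))²) = -1325 - (-4 - (½)²) = -1325 - (-4 - 1*¼) = -1325 - (-4 - ¼) = -1325 - 1*(-17/4) = -1325 + 17/4 = -5283/4 ≈ -1320.8)
((-1707 - 1*2235) - 1787)*(W - 1734) = ((-1707 - 1*2235) - 1787)*(-5283/4 - 1734) = ((-1707 - 2235) - 1787)*(-12219/4) = (-3942 - 1787)*(-12219/4) = -5729*(-12219/4) = 70002651/4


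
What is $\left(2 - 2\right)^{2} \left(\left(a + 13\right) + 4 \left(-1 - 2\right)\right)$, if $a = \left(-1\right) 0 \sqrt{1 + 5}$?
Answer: $0$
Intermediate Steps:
$a = 0$ ($a = 0 \sqrt{6} = 0$)
$\left(2 - 2\right)^{2} \left(\left(a + 13\right) + 4 \left(-1 - 2\right)\right) = \left(2 - 2\right)^{2} \left(\left(0 + 13\right) + 4 \left(-1 - 2\right)\right) = 0^{2} \left(13 + 4 \left(-3\right)\right) = 0 \left(13 - 12\right) = 0 \cdot 1 = 0$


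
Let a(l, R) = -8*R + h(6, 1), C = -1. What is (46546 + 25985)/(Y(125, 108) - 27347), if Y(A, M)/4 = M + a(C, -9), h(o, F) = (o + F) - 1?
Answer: -72531/26603 ≈ -2.7264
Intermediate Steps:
h(o, F) = -1 + F + o (h(o, F) = (F + o) - 1 = -1 + F + o)
a(l, R) = 6 - 8*R (a(l, R) = -8*R + (-1 + 1 + 6) = -8*R + 6 = 6 - 8*R)
Y(A, M) = 312 + 4*M (Y(A, M) = 4*(M + (6 - 8*(-9))) = 4*(M + (6 + 72)) = 4*(M + 78) = 4*(78 + M) = 312 + 4*M)
(46546 + 25985)/(Y(125, 108) - 27347) = (46546 + 25985)/((312 + 4*108) - 27347) = 72531/((312 + 432) - 27347) = 72531/(744 - 27347) = 72531/(-26603) = 72531*(-1/26603) = -72531/26603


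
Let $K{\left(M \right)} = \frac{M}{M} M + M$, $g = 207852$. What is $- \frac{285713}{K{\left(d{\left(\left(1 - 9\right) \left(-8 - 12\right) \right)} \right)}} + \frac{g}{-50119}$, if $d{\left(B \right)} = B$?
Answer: $- \frac{14386162487}{16038080} \approx -897.0$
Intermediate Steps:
$K{\left(M \right)} = 2 M$ ($K{\left(M \right)} = 1 M + M = M + M = 2 M$)
$- \frac{285713}{K{\left(d{\left(\left(1 - 9\right) \left(-8 - 12\right) \right)} \right)}} + \frac{g}{-50119} = - \frac{285713}{2 \left(1 - 9\right) \left(-8 - 12\right)} + \frac{207852}{-50119} = - \frac{285713}{2 \left(\left(-8\right) \left(-20\right)\right)} + 207852 \left(- \frac{1}{50119}\right) = - \frac{285713}{2 \cdot 160} - \frac{207852}{50119} = - \frac{285713}{320} - \frac{207852}{50119} = - \frac{14386162487}{16038080}$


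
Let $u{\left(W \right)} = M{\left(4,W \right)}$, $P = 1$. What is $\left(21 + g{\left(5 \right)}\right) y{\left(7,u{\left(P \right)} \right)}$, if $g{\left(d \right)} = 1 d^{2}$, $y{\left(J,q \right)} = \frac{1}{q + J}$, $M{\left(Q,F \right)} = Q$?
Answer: $\frac{46}{11} \approx 4.1818$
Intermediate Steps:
$u{\left(W \right)} = 4$
$y{\left(J,q \right)} = \frac{1}{J + q}$
$g{\left(d \right)} = d^{2}$
$\left(21 + g{\left(5 \right)}\right) y{\left(7,u{\left(P \right)} \right)} = \frac{21 + 5^{2}}{7 + 4} = \frac{21 + 25}{11} = 46 \cdot \frac{1}{11} = \frac{46}{11}$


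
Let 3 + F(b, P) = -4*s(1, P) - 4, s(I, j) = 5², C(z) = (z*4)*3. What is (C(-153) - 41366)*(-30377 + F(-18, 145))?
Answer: 1316969768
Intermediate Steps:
C(z) = 12*z (C(z) = (4*z)*3 = 12*z)
s(I, j) = 25
F(b, P) = -107 (F(b, P) = -3 + (-4*25 - 4) = -3 + (-100 - 4) = -3 - 104 = -107)
(C(-153) - 41366)*(-30377 + F(-18, 145)) = (12*(-153) - 41366)*(-30377 - 107) = (-1836 - 41366)*(-30484) = -43202*(-30484) = 1316969768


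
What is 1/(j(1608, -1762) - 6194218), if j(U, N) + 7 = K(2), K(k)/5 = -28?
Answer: -1/6194365 ≈ -1.6144e-7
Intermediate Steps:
K(k) = -140 (K(k) = 5*(-28) = -140)
j(U, N) = -147 (j(U, N) = -7 - 140 = -147)
1/(j(1608, -1762) - 6194218) = 1/(-147 - 6194218) = 1/(-6194365) = -1/6194365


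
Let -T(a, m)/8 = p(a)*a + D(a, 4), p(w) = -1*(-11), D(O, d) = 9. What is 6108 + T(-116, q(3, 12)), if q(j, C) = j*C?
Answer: 16244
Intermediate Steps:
p(w) = 11
q(j, C) = C*j
T(a, m) = -72 - 88*a (T(a, m) = -8*(11*a + 9) = -8*(9 + 11*a) = -72 - 88*a)
6108 + T(-116, q(3, 12)) = 6108 + (-72 - 88*(-116)) = 6108 + (-72 + 10208) = 6108 + 10136 = 16244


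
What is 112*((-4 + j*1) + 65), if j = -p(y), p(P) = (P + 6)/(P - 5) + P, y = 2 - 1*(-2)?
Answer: 7504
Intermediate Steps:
y = 4 (y = 2 + 2 = 4)
p(P) = P + (6 + P)/(-5 + P) (p(P) = (6 + P)/(-5 + P) + P = P + (6 + P)/(-5 + P))
j = 6 (j = -(6 + 4² - 4*4)/(-5 + 4) = -(6 + 16 - 16)/(-1) = -(-1)*6 = -1*(-6) = 6)
112*((-4 + j*1) + 65) = 112*((-4 + 6*1) + 65) = 112*((-4 + 6) + 65) = 112*(2 + 65) = 112*67 = 7504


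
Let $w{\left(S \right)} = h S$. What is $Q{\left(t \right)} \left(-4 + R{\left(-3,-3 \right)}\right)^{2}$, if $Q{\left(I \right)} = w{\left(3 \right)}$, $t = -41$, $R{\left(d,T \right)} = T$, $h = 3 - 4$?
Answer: $-147$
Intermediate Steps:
$h = -1$ ($h = 3 - 4 = -1$)
$w{\left(S \right)} = - S$
$Q{\left(I \right)} = -3$ ($Q{\left(I \right)} = \left(-1\right) 3 = -3$)
$Q{\left(t \right)} \left(-4 + R{\left(-3,-3 \right)}\right)^{2} = - 3 \left(-4 - 3\right)^{2} = - 3 \left(-7\right)^{2} = \left(-3\right) 49 = -147$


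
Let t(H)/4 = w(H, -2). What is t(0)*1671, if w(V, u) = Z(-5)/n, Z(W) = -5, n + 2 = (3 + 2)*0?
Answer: 16710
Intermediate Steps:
n = -2 (n = -2 + (3 + 2)*0 = -2 + 5*0 = -2 + 0 = -2)
w(V, u) = 5/2 (w(V, u) = -5/(-2) = -5*(-1/2) = 5/2)
t(H) = 10 (t(H) = 4*(5/2) = 10)
t(0)*1671 = 10*1671 = 16710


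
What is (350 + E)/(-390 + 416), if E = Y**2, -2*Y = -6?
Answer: 359/26 ≈ 13.808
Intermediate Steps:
Y = 3 (Y = -1/2*(-6) = 3)
E = 9 (E = 3**2 = 9)
(350 + E)/(-390 + 416) = (350 + 9)/(-390 + 416) = 359/26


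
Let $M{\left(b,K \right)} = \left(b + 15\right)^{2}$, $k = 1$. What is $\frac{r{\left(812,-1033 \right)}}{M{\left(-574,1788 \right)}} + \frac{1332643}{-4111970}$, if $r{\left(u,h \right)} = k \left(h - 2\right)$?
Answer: $- \frac{420681506233}{1284912497570} \approx -0.3274$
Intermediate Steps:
$r{\left(u,h \right)} = -2 + h$ ($r{\left(u,h \right)} = 1 \left(h - 2\right) = 1 \left(-2 + h\right) = -2 + h$)
$M{\left(b,K \right)} = \left(15 + b\right)^{2}$
$\frac{r{\left(812,-1033 \right)}}{M{\left(-574,1788 \right)}} + \frac{1332643}{-4111970} = \frac{-2 - 1033}{\left(15 - 574\right)^{2}} + \frac{1332643}{-4111970} = - \frac{1035}{\left(-559\right)^{2}} + 1332643 \left(- \frac{1}{4111970}\right) = - \frac{1035}{312481} - \frac{1332643}{4111970} = - \frac{420681506233}{1284912497570}$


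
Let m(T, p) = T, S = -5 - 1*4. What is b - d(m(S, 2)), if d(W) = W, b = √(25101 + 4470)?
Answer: 9 + √29571 ≈ 180.96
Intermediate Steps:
S = -9 (S = -5 - 4 = -9)
b = √29571 ≈ 171.96
b - d(m(S, 2)) = √29571 - 1*(-9) = √29571 + 9 = 9 + √29571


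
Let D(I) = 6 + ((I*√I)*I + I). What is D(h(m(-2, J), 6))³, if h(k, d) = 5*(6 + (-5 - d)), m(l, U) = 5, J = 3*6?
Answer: 556633766 - 30514193750*I ≈ 5.5663e+8 - 3.0514e+10*I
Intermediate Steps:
J = 18
h(k, d) = 5 - 5*d (h(k, d) = 5*(1 - d) = 5 - 5*d)
D(I) = 6 + I + I^(5/2) (D(I) = 6 + (I^(3/2)*I + I) = 6 + (I^(5/2) + I) = 6 + (I + I^(5/2)) = 6 + I + I^(5/2))
D(h(m(-2, J), 6))³ = (6 + (5 - 5*6) + (5 - 5*6)^(5/2))³ = (6 + (5 - 30) + (5 - 30)^(5/2))³ = (6 - 25 + (-25)^(5/2))³ = (6 - 25 + 3125*I)³ = (-19 + 3125*I)³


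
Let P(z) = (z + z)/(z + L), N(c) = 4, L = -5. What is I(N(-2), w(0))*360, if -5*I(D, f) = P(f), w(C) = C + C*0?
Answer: 0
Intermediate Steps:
w(C) = C (w(C) = C + 0 = C)
P(z) = 2*z/(-5 + z) (P(z) = (z + z)/(z - 5) = (2*z)/(-5 + z) = 2*z/(-5 + z))
I(D, f) = -2*f/(5*(-5 + f))
I(N(-2), w(0))*360 = -2*0/(-25 + 5*0)*360 = -2*0/(-25 + 0)*360 = -2*0/(-25)*360 = -2*0*(-1/25)*360 = 0*360 = 0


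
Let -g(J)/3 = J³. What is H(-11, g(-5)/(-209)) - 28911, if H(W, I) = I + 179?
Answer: -6005363/209 ≈ -28734.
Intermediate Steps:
g(J) = -3*J³
H(W, I) = 179 + I
H(-11, g(-5)/(-209)) - 28911 = (179 - 3*(-5)³/(-209)) - 28911 = (179 - 3*(-125)*(-1/209)) - 28911 = (179 + 375*(-1/209)) - 28911 = (179 - 375/209) - 28911 = 37036/209 - 28911 = -6005363/209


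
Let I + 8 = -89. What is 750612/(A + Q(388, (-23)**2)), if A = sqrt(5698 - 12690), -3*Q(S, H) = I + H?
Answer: -6755508/1733 - 187653*I*sqrt(437)/1733 ≈ -3898.2 - 2263.6*I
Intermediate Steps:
I = -97 (I = -8 - 89 = -97)
Q(S, H) = 97/3 - H/3 (Q(S, H) = -(-97 + H)/3 = 97/3 - H/3)
A = 4*I*sqrt(437) (A = sqrt(-6992) = 4*I*sqrt(437) ≈ 83.618*I)
750612/(A + Q(388, (-23)**2)) = 750612/(4*I*sqrt(437) + (97/3 - 1/3*(-23)**2)) = 750612/(4*I*sqrt(437) + (97/3 - 1/3*529)) = 750612/(4*I*sqrt(437) + (97/3 - 529/3)) = 750612/(4*I*sqrt(437) - 144) = 750612/(-144 + 4*I*sqrt(437))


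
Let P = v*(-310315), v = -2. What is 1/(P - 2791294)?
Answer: -1/2170664 ≈ -4.6069e-7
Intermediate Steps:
P = 620630 (P = -2*(-310315) = 620630)
1/(P - 2791294) = 1/(620630 - 2791294) = 1/(-2170664) = -1/2170664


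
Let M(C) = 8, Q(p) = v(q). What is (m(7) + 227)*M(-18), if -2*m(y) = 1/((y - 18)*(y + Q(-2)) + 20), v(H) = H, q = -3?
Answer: 10897/6 ≈ 1816.2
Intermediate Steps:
Q(p) = -3
m(y) = -1/(2*(20 + (-18 + y)*(-3 + y))) (m(y) = -1/(2*((y - 18)*(y - 3) + 20)) = -1/(2*((-18 + y)*(-3 + y) + 20)) = -1/(2*(20 + (-18 + y)*(-3 + y))))
(m(7) + 227)*M(-18) = (-1/(148 - 42*7 + 2*7²) + 227)*8 = (-1/(148 - 294 + 2*49) + 227)*8 = (-1/(148 - 294 + 98) + 227)*8 = (-1/(-48) + 227)*8 = (-1*(-1/48) + 227)*8 = (1/48 + 227)*8 = (10897/48)*8 = 10897/6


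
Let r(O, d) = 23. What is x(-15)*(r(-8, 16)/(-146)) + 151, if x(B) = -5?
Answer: 22161/146 ≈ 151.79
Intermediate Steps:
x(-15)*(r(-8, 16)/(-146)) + 151 = -115/(-146) + 151 = -115*(-1)/146 + 151 = -5*(-23/146) + 151 = 115/146 + 151 = 22161/146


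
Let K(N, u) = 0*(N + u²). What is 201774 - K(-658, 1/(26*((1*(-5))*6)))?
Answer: 201774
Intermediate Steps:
K(N, u) = 0
201774 - K(-658, 1/(26*((1*(-5))*6))) = 201774 - 1*0 = 201774 + 0 = 201774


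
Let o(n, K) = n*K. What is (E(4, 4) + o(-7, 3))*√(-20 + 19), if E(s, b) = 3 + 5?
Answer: -13*I ≈ -13.0*I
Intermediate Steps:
E(s, b) = 8
o(n, K) = K*n
(E(4, 4) + o(-7, 3))*√(-20 + 19) = (8 + 3*(-7))*√(-20 + 19) = (8 - 21)*√(-1) = -13*I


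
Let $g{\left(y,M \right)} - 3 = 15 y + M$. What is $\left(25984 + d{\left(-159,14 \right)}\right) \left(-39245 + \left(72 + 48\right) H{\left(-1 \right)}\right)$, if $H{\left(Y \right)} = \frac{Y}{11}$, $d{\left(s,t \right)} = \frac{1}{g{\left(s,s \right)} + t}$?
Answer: $- \frac{28353649554105}{27797} \approx -1.02 \cdot 10^{9}$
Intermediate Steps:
$g{\left(y,M \right)} = 3 + M + 15 y$ ($g{\left(y,M \right)} = 3 + \left(15 y + M\right) = 3 + \left(M + 15 y\right) = 3 + M + 15 y$)
$d{\left(s,t \right)} = \frac{1}{3 + t + 16 s}$ ($d{\left(s,t \right)} = \frac{1}{\left(3 + s + 15 s\right) + t} = \frac{1}{\left(3 + 16 s\right) + t} = \frac{1}{3 + t + 16 s}$)
$H{\left(Y \right)} = \frac{Y}{11}$ ($H{\left(Y \right)} = Y \frac{1}{11} = \frac{Y}{11}$)
$\left(25984 + d{\left(-159,14 \right)}\right) \left(-39245 + \left(72 + 48\right) H{\left(-1 \right)}\right) = \left(25984 + \frac{1}{3 + 14 + 16 \left(-159\right)}\right) \left(-39245 + \left(72 + 48\right) \frac{1}{11} \left(-1\right)\right) = \left(25984 + \frac{1}{3 + 14 - 2544}\right) \left(-39245 + 120 \left(- \frac{1}{11}\right)\right) = \left(25984 + \frac{1}{-2527}\right) \left(-39245 - \frac{120}{11}\right) = \left(25984 - \frac{1}{2527}\right) \left(- \frac{431815}{11}\right) = \frac{65661567}{2527} \left(- \frac{431815}{11}\right) = - \frac{28353649554105}{27797}$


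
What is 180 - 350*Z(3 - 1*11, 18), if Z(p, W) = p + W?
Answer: -3320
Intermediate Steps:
Z(p, W) = W + p
180 - 350*Z(3 - 1*11, 18) = 180 - 350*(18 + (3 - 1*11)) = 180 - 350*(18 + (3 - 11)) = 180 - 350*(18 - 8) = 180 - 350*10 = 180 - 3500 = -3320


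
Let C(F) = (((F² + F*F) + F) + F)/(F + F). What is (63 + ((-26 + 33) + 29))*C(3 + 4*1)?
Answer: 792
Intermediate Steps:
C(F) = (2*F + 2*F²)/(2*F) (C(F) = (((F² + F²) + F) + F)/((2*F)) = ((2*F² + F) + F)*(1/(2*F)) = ((F + 2*F²) + F)*(1/(2*F)) = (2*F + 2*F²)*(1/(2*F)) = (2*F + 2*F²)/(2*F))
(63 + ((-26 + 33) + 29))*C(3 + 4*1) = (63 + ((-26 + 33) + 29))*(1 + (3 + 4*1)) = (63 + (7 + 29))*(1 + (3 + 4)) = (63 + 36)*(1 + 7) = 99*8 = 792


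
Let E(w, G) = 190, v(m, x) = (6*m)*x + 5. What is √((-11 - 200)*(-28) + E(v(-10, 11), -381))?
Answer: √6098 ≈ 78.090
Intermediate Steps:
v(m, x) = 5 + 6*m*x (v(m, x) = 6*m*x + 5 = 5 + 6*m*x)
√((-11 - 200)*(-28) + E(v(-10, 11), -381)) = √((-11 - 200)*(-28) + 190) = √(-211*(-28) + 190) = √(5908 + 190) = √6098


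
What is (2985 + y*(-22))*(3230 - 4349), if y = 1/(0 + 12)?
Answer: -6676327/2 ≈ -3.3382e+6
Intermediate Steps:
y = 1/12 ≈ 0.083333
(2985 + y*(-22))*(3230 - 4349) = (2985 + (1/12)*(-22))*(3230 - 4349) = (2985 - 11/6)*(-1119) = (17899/6)*(-1119) = -6676327/2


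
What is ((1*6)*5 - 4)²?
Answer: 676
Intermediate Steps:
((1*6)*5 - 4)² = (6*5 - 4)² = (30 - 4)² = 26² = 676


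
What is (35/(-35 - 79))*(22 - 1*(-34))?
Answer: -980/57 ≈ -17.193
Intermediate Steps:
(35/(-35 - 79))*(22 - 1*(-34)) = (35/(-114))*(22 + 34) = -1/114*35*56 = -35/114*56 = -980/57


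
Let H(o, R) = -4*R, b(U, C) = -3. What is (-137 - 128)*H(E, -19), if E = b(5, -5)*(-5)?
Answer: -20140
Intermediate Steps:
E = 15 (E = -3*(-5) = 15)
(-137 - 128)*H(E, -19) = (-137 - 128)*(-4*(-19)) = -265*76 = -20140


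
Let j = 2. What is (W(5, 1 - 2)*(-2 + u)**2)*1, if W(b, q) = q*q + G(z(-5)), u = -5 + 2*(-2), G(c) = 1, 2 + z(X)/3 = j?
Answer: 242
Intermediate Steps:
z(X) = 0 (z(X) = -6 + 3*2 = -6 + 6 = 0)
u = -9 (u = -5 - 4 = -9)
W(b, q) = 1 + q**2 (W(b, q) = q*q + 1 = q**2 + 1 = 1 + q**2)
(W(5, 1 - 2)*(-2 + u)**2)*1 = ((1 + (1 - 2)**2)*(-2 - 9)**2)*1 = ((1 + (-1)**2)*(-11)**2)*1 = ((1 + 1)*121)*1 = (2*121)*1 = 242*1 = 242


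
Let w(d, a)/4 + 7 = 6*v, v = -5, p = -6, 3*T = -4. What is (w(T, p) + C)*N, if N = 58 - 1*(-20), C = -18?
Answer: -12948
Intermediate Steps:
T = -4/3 (T = (⅓)*(-4) = -4/3 ≈ -1.3333)
w(d, a) = -148 (w(d, a) = -28 + 4*(6*(-5)) = -28 + 4*(-30) = -28 - 120 = -148)
N = 78 (N = 58 + 20 = 78)
(w(T, p) + C)*N = (-148 - 18)*78 = -166*78 = -12948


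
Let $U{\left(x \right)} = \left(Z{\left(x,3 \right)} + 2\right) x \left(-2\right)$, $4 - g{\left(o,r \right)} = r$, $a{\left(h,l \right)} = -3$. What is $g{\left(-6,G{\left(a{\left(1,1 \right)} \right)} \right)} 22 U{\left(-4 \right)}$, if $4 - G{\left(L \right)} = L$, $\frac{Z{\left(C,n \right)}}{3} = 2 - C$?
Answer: $-10560$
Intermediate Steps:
$Z{\left(C,n \right)} = 6 - 3 C$ ($Z{\left(C,n \right)} = 3 \left(2 - C\right) = 6 - 3 C$)
$G{\left(L \right)} = 4 - L$
$g{\left(o,r \right)} = 4 - r$
$U{\left(x \right)} = - 2 x \left(8 - 3 x\right)$ ($U{\left(x \right)} = \left(\left(6 - 3 x\right) + 2\right) x \left(-2\right) = \left(8 - 3 x\right) \left(- 2 x\right) = - 2 x \left(8 - 3 x\right)$)
$g{\left(-6,G{\left(a{\left(1,1 \right)} \right)} \right)} 22 U{\left(-4 \right)} = \left(4 - \left(4 - -3\right)\right) 22 \cdot 2 \left(-4\right) \left(-8 + 3 \left(-4\right)\right) = \left(4 - \left(4 + 3\right)\right) 22 \cdot 2 \left(-4\right) \left(-8 - 12\right) = \left(4 - 7\right) 22 \cdot 2 \left(-4\right) \left(-20\right) = \left(4 - 7\right) 22 \cdot 160 = \left(-3\right) 22 \cdot 160 = \left(-66\right) 160 = -10560$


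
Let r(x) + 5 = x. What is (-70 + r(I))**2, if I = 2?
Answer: 5329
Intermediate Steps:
r(x) = -5 + x
(-70 + r(I))**2 = (-70 + (-5 + 2))**2 = (-70 - 3)**2 = (-73)**2 = 5329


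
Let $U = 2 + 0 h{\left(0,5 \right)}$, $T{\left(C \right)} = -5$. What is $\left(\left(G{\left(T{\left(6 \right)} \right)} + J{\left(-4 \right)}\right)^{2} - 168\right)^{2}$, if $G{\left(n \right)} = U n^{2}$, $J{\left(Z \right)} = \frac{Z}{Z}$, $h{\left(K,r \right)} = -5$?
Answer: $5919489$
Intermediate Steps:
$U = 2$ ($U = 2 + 0 \left(-5\right) = 2 + 0 = 2$)
$J{\left(Z \right)} = 1$
$G{\left(n \right)} = 2 n^{2}$
$\left(\left(G{\left(T{\left(6 \right)} \right)} + J{\left(-4 \right)}\right)^{2} - 168\right)^{2} = \left(\left(2 \left(-5\right)^{2} + 1\right)^{2} - 168\right)^{2} = \left(\left(2 \cdot 25 + 1\right)^{2} - 168\right)^{2} = \left(\left(50 + 1\right)^{2} - 168\right)^{2} = \left(51^{2} - 168\right)^{2} = \left(2601 - 168\right)^{2} = 2433^{2} = 5919489$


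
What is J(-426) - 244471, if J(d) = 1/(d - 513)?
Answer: -229558270/939 ≈ -2.4447e+5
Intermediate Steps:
J(d) = 1/(-513 + d)
J(-426) - 244471 = 1/(-513 - 426) - 244471 = 1/(-939) - 244471 = -1/939 - 244471 = -229558270/939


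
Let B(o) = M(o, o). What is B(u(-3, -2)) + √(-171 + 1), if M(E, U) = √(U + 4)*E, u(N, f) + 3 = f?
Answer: I*(-5 + √170) ≈ 8.0384*I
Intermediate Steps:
u(N, f) = -3 + f
M(E, U) = E*√(4 + U) (M(E, U) = √(4 + U)*E = E*√(4 + U))
B(o) = o*√(4 + o)
B(u(-3, -2)) + √(-171 + 1) = (-3 - 2)*√(4 + (-3 - 2)) + √(-171 + 1) = -5*√(4 - 5) + √(-170) = -5*I + I*√170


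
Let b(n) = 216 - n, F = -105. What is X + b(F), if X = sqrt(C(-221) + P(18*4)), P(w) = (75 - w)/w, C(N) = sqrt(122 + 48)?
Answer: 321 + sqrt(6 + 144*sqrt(170))/12 ≈ 324.62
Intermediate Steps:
C(N) = sqrt(170)
P(w) = (75 - w)/w
X = sqrt(1/24 + sqrt(170)) (X = sqrt(sqrt(170) + (75 - 18*4)/((18*4))) = sqrt(sqrt(170) + (75 - 1*72)/72) = sqrt(sqrt(170) + (75 - 72)/72) = sqrt(sqrt(170) + (1/72)*3) = sqrt(sqrt(170) + 1/24) = sqrt(1/24 + sqrt(170)) ≈ 3.6166)
X + b(F) = sqrt(6 + 144*sqrt(170))/12 + (216 - 1*(-105)) = sqrt(6 + 144*sqrt(170))/12 + (216 + 105) = sqrt(6 + 144*sqrt(170))/12 + 321 = 321 + sqrt(6 + 144*sqrt(170))/12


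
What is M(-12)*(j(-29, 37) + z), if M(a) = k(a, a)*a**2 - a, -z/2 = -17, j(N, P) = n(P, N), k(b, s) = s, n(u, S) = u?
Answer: -121836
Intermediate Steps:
j(N, P) = P
z = 34 (z = -2*(-17) = 34)
M(a) = a**3 - a (M(a) = a*a**2 - a = a**3 - a)
M(-12)*(j(-29, 37) + z) = ((-12)**3 - 1*(-12))*(37 + 34) = (-1728 + 12)*71 = -1716*71 = -121836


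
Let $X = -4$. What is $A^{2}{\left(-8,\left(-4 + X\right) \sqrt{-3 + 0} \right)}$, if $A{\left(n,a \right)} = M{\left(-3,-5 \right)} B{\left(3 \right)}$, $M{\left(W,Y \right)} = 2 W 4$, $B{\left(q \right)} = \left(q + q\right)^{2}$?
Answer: $746496$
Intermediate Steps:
$B{\left(q \right)} = 4 q^{2}$ ($B{\left(q \right)} = \left(2 q\right)^{2} = 4 q^{2}$)
$M{\left(W,Y \right)} = 8 W$
$A{\left(n,a \right)} = -864$ ($A{\left(n,a \right)} = 8 \left(-3\right) 4 \cdot 3^{2} = - 24 \cdot 4 \cdot 9 = \left(-24\right) 36 = -864$)
$A^{2}{\left(-8,\left(-4 + X\right) \sqrt{-3 + 0} \right)} = \left(-864\right)^{2} = 746496$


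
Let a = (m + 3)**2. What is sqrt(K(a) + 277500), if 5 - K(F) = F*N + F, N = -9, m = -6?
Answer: sqrt(277577) ≈ 526.86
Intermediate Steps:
a = 9 (a = (-6 + 3)**2 = (-3)**2 = 9)
K(F) = 5 + 8*F (K(F) = 5 - (F*(-9) + F) = 5 - (-9*F + F) = 5 - (-8)*F = 5 + 8*F)
sqrt(K(a) + 277500) = sqrt((5 + 8*9) + 277500) = sqrt((5 + 72) + 277500) = sqrt(77 + 277500) = sqrt(277577)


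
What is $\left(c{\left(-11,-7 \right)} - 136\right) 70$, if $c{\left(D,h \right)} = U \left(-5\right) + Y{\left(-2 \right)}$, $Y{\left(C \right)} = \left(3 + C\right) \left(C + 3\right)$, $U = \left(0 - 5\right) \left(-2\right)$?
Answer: $-12950$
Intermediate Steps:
$U = 10$ ($U = \left(-5\right) \left(-2\right) = 10$)
$Y{\left(C \right)} = \left(3 + C\right)^{2}$ ($Y{\left(C \right)} = \left(3 + C\right) \left(3 + C\right) = \left(3 + C\right)^{2}$)
$c{\left(D,h \right)} = -49$ ($c{\left(D,h \right)} = 10 \left(-5\right) + \left(3 - 2\right)^{2} = -50 + 1^{2} = -50 + 1 = -49$)
$\left(c{\left(-11,-7 \right)} - 136\right) 70 = \left(-49 - 136\right) 70 = \left(-185\right) 70 = -12950$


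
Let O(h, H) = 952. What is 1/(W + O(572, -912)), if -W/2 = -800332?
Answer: 1/1601616 ≈ 6.2437e-7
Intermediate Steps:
W = 1600664 (W = -2*(-800332) = 1600664)
1/(W + O(572, -912)) = 1/(1600664 + 952) = 1/1601616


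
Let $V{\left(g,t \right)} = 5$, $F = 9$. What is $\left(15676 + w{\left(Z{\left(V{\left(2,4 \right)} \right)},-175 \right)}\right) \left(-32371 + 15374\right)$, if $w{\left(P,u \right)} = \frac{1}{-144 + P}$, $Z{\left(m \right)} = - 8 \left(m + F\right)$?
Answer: $- \frac{68209895835}{256} \approx -2.6644 \cdot 10^{8}$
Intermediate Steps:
$Z{\left(m \right)} = -72 - 8 m$ ($Z{\left(m \right)} = - 8 \left(m + 9\right) = - 8 \left(9 + m\right) = -72 - 8 m$)
$\left(15676 + w{\left(Z{\left(V{\left(2,4 \right)} \right)},-175 \right)}\right) \left(-32371 + 15374\right) = \left(15676 + \frac{1}{-144 - 112}\right) \left(-32371 + 15374\right) = \left(15676 + \frac{1}{-144 - 112}\right) \left(-16997\right) = \left(15676 + \frac{1}{-256}\right) \left(-16997\right) = \left(15676 - \frac{1}{256}\right) \left(-16997\right) = \frac{4013055}{256} \left(-16997\right) = - \frac{68209895835}{256}$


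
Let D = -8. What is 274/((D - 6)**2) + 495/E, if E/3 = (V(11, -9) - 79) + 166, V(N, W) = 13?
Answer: 2987/980 ≈ 3.0480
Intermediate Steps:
E = 300 (E = 3*((13 - 79) + 166) = 3*(-66 + 166) = 3*100 = 300)
274/((D - 6)**2) + 495/E = 274/((-8 - 6)**2) + 495/300 = 274/((-14)**2) + 495*(1/300) = 274/196 + 33/20 = 274*(1/196) + 33/20 = 137/98 + 33/20 = 2987/980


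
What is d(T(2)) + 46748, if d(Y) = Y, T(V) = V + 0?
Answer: 46750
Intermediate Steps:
T(V) = V
d(T(2)) + 46748 = 2 + 46748 = 46750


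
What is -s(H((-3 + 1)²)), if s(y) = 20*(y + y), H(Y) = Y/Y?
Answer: -40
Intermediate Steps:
H(Y) = 1
s(y) = 40*y (s(y) = 20*(2*y) = 40*y)
-s(H((-3 + 1)²)) = -40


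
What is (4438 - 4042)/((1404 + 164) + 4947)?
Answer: 396/6515 ≈ 0.060783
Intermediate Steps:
(4438 - 4042)/((1404 + 164) + 4947) = 396/(1568 + 4947) = 396/6515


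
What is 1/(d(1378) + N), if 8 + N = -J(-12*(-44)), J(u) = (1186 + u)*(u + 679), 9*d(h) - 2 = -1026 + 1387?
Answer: -3/6206297 ≈ -4.8338e-7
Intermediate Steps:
d(h) = 121/3 (d(h) = 2/9 + (-1026 + 1387)/9 = 2/9 + (1/9)*361 = 2/9 + 361/9 = 121/3)
J(u) = (679 + u)*(1186 + u) (J(u) = (1186 + u)*(679 + u) = (679 + u)*(1186 + u))
N = -2068806 (N = -8 - (805294 + (-12*(-44))**2 + 1865*(-12*(-44))) = -8 - (805294 + 528**2 + 1865*528) = -8 - (805294 + 278784 + 984720) = -8 - 1*2068798 = -8 - 2068798 = -2068806)
1/(d(1378) + N) = 1/(121/3 - 2068806) = 1/(-6206297/3) = -3/6206297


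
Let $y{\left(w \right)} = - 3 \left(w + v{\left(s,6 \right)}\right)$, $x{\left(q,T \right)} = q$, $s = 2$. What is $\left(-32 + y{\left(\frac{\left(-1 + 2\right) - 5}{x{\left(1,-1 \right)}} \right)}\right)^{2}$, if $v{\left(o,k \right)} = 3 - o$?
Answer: $529$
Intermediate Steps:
$y{\left(w \right)} = -3 - 3 w$ ($y{\left(w \right)} = - 3 \left(w + \left(3 - 2\right)\right) = - 3 \left(w + 1\right) = - 3 \left(1 + w\right) = -3 - 3 w$)
$\left(-32 + y{\left(\frac{\left(-1 + 2\right) - 5}{x{\left(1,-1 \right)}} \right)}\right)^{2} = \left(-32 - \left(3 + 3 \frac{\left(-1 + 2\right) - 5}{1}\right)\right)^{2} = \left(-32 - \left(3 + 3 \left(1 - 5\right) 1\right)\right)^{2} = \left(-32 - \left(3 + 3 \left(\left(-4\right) 1\right)\right)\right)^{2} = \left(-32 - -9\right)^{2} = \left(-32 + \left(-3 + 12\right)\right)^{2} = \left(-32 + 9\right)^{2} = \left(-23\right)^{2} = 529$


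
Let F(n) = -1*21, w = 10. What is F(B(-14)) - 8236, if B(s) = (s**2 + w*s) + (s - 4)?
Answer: -8257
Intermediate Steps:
B(s) = -4 + s**2 + 11*s (B(s) = (s**2 + 10*s) + (s - 4) = (s**2 + 10*s) + (-4 + s) = -4 + s**2 + 11*s)
F(n) = -21
F(B(-14)) - 8236 = -21 - 8236 = -8257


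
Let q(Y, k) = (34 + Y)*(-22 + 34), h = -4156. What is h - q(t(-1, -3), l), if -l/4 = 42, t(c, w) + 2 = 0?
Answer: -4540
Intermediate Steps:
t(c, w) = -2 (t(c, w) = -2 + 0 = -2)
l = -168 (l = -4*42 = -168)
q(Y, k) = 408 + 12*Y (q(Y, k) = (34 + Y)*12 = 408 + 12*Y)
h - q(t(-1, -3), l) = -4156 - (408 + 12*(-2)) = -4156 - (408 - 24) = -4156 - 1*384 = -4156 - 384 = -4540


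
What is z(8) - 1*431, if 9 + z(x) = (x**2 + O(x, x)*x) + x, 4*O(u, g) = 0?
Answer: -368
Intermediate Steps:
O(u, g) = 0 (O(u, g) = (1/4)*0 = 0)
z(x) = -9 + x + x**2 (z(x) = -9 + ((x**2 + 0*x) + x) = -9 + ((x**2 + 0) + x) = -9 + (x**2 + x) = -9 + (x + x**2) = -9 + x + x**2)
z(8) - 1*431 = (-9 + 8 + 8**2) - 1*431 = (-9 + 8 + 64) - 431 = 63 - 431 = -368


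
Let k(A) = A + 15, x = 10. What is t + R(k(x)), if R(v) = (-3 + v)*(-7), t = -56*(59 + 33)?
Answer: -5306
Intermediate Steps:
k(A) = 15 + A
t = -5152 (t = -56*92 = -5152)
R(v) = 21 - 7*v
t + R(k(x)) = -5152 + (21 - 7*(15 + 10)) = -5152 + (21 - 7*25) = -5152 + (21 - 175) = -5152 - 154 = -5306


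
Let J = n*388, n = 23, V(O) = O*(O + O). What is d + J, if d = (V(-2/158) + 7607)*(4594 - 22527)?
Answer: -10776185607/79 ≈ -1.3641e+8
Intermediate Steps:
V(O) = 2*O**2 (V(O) = O*(2*O) = 2*O**2)
d = -10776890603/79 (d = (2*(-2/158)**2 + 7607)*(4594 - 22527) = (2*(-2*1/158)**2 + 7607)*(-17933) = (2*(-1/79)**2 + 7607)*(-17933) = (2*(1/6241) + 7607)*(-17933) = (2/6241 + 7607)*(-17933) = (47475289/6241)*(-17933) = -10776890603/79 ≈ -1.3642e+8)
J = 8924 (J = 23*388 = 8924)
d + J = -10776890603/79 + 8924 = -10776185607/79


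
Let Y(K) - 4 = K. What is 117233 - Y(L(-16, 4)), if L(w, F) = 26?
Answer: 117203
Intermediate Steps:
Y(K) = 4 + K
117233 - Y(L(-16, 4)) = 117233 - (4 + 26) = 117233 - 1*30 = 117233 - 30 = 117203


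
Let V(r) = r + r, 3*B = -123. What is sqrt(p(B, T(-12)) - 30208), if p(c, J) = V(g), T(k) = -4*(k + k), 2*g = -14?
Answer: 3*I*sqrt(3358) ≈ 173.84*I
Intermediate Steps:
g = -7 (g = (1/2)*(-14) = -7)
T(k) = -8*k
B = -41 (B = (1/3)*(-123) = -41)
V(r) = 2*r
p(c, J) = -14 (p(c, J) = 2*(-7) = -14)
sqrt(p(B, T(-12)) - 30208) = sqrt(-14 - 30208) = sqrt(-30222) = 3*I*sqrt(3358)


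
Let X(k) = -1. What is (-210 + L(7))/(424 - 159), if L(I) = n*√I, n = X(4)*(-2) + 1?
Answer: -42/53 + 3*√7/265 ≈ -0.76250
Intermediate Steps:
n = 3 (n = -1*(-2) + 1 = 2 + 1 = 3)
L(I) = 3*√I
(-210 + L(7))/(424 - 159) = (-210 + 3*√7)/(424 - 159) = (-210 + 3*√7)/265 = (-210 + 3*√7)*(1/265) = -42/53 + 3*√7/265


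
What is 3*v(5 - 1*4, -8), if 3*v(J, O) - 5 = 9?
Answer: 14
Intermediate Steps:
v(J, O) = 14/3 (v(J, O) = 5/3 + (⅓)*9 = 5/3 + 3 = 14/3)
3*v(5 - 1*4, -8) = 3*(14/3) = 14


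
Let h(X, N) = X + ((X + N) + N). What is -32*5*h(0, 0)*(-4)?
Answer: 0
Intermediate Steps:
h(X, N) = 2*N + 2*X (h(X, N) = X + ((N + X) + N) = X + (X + 2*N) = 2*N + 2*X)
-32*5*h(0, 0)*(-4) = -32*5*(2*0 + 2*0)*(-4) = -32*5*(0 + 0)*(-4) = -32*5*0*(-4) = -0*(-4) = -32*0 = 0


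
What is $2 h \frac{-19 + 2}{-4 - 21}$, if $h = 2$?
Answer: $\frac{68}{25} \approx 2.72$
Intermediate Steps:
$2 h \frac{-19 + 2}{-4 - 21} = 2 \cdot 2 \frac{-19 + 2}{-4 - 21} = 4 \left(- \frac{17}{-25}\right) = 4 \left(\left(-17\right) \left(- \frac{1}{25}\right)\right) = 4 \cdot \frac{17}{25} = \frac{68}{25}$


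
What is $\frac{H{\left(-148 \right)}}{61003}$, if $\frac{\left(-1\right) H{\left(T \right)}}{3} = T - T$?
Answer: $0$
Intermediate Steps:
$H{\left(T \right)} = 0$ ($H{\left(T \right)} = - 3 \left(T - T\right) = \left(-3\right) 0 = 0$)
$\frac{H{\left(-148 \right)}}{61003} = \frac{0}{61003} = 0 \cdot \frac{1}{61003} = 0$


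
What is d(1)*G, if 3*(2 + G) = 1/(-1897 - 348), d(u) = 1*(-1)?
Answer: 13471/6735 ≈ 2.0001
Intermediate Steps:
d(u) = -1
G = -13471/6735 (G = -2 + 1/(3*(-1897 - 348)) = -2 + (1/3)/(-2245) = -2 + (1/3)*(-1/2245) = -2 - 1/6735 = -13471/6735 ≈ -2.0001)
d(1)*G = -1*(-13471/6735) = 13471/6735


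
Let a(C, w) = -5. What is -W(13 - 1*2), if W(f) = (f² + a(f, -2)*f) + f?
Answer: -77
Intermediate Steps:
W(f) = f² - 4*f (W(f) = (f² - 5*f) + f = f² - 4*f)
-W(13 - 1*2) = -(13 - 1*2)*(-4 + (13 - 1*2)) = -(13 - 2)*(-4 + (13 - 2)) = -11*(-4 + 11) = -11*7 = -1*77 = -77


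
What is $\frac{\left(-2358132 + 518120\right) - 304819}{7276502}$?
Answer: $- \frac{2144831}{7276502} \approx -0.29476$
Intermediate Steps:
$\frac{\left(-2358132 + 518120\right) - 304819}{7276502} = \left(-1840012 - 304819\right) \frac{1}{7276502} = \left(-2144831\right) \frac{1}{7276502} = - \frac{2144831}{7276502}$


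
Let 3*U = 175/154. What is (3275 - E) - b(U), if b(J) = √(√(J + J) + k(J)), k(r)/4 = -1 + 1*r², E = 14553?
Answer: -11278 - I*√(3731 - 165*√33)/33 ≈ -11278.0 - 1.5987*I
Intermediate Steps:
U = 25/66 (U = (175/154)/3 = (175*(1/154))/3 = (⅓)*(25/22) = 25/66 ≈ 0.37879)
k(r) = -4 + 4*r² (k(r) = 4*(-1 + 1*r²) = 4*(-1 + r²) = -4 + 4*r²)
b(J) = √(-4 + 4*J² + √2*√J) (b(J) = √(√(J + J) + (-4 + 4*J²)) = √(√(2*J) + (-4 + 4*J²)) = √(√2*√J + (-4 + 4*J²)) = √(-4 + 4*J² + √2*√J))
(3275 - E) - b(U) = (3275 - 1*14553) - √(-4 + 4*(25/66)² + √2*√(25/66)) = (3275 - 14553) - √(-4 + 4*(625/4356) + √2*(5*√66/66)) = -11278 - √(-4 + 625/1089 + 5*√33/33) = -11278 - √(-3731/1089 + 5*√33/33)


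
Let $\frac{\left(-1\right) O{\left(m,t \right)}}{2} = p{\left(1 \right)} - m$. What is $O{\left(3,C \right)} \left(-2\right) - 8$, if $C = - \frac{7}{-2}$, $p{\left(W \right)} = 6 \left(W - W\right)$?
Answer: $-20$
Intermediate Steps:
$p{\left(W \right)} = 0$ ($p{\left(W \right)} = 6 \cdot 0 = 0$)
$C = \frac{7}{2}$ ($C = \left(-7\right) \left(- \frac{1}{2}\right) = \frac{7}{2} \approx 3.5$)
$O{\left(m,t \right)} = 2 m$ ($O{\left(m,t \right)} = - 2 \left(0 - m\right) = - 2 \left(- m\right) = 2 m$)
$O{\left(3,C \right)} \left(-2\right) - 8 = 2 \cdot 3 \left(-2\right) - 8 = 6 \left(-2\right) - 8 = -12 - 8 = -20$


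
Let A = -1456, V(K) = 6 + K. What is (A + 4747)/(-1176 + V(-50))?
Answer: -3291/1220 ≈ -2.6975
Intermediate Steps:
(A + 4747)/(-1176 + V(-50)) = (-1456 + 4747)/(-1176 + (6 - 50)) = 3291/(-1176 - 44) = 3291/(-1220) = 3291*(-1/1220) = -3291/1220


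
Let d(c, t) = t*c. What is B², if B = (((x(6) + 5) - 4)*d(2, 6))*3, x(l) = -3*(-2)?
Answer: 63504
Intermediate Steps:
x(l) = 6
d(c, t) = c*t
B = 252 (B = (((6 + 5) - 4)*(2*6))*3 = ((11 - 4)*12)*3 = (7*12)*3 = 84*3 = 252)
B² = 252² = 63504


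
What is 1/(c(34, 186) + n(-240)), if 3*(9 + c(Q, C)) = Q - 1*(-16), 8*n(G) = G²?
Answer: 3/21623 ≈ 0.00013874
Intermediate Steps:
n(G) = G²/8
c(Q, C) = -11/3 + Q/3 (c(Q, C) = -9 + (Q - 1*(-16))/3 = -9 + (Q + 16)/3 = -9 + (16 + Q)/3 = -9 + (16/3 + Q/3) = -11/3 + Q/3)
1/(c(34, 186) + n(-240)) = 1/((-11/3 + (⅓)*34) + (⅛)*(-240)²) = 1/((-11/3 + 34/3) + (⅛)*57600) = 1/(23/3 + 7200) = 1/(21623/3) = 3/21623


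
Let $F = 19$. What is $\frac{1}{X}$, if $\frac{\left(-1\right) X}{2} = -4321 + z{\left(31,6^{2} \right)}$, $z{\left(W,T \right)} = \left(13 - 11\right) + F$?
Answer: $\frac{1}{8600} \approx 0.00011628$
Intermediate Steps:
$z{\left(W,T \right)} = 21$ ($z{\left(W,T \right)} = \left(13 - 11\right) + 19 = 2 + 19 = 21$)
$X = 8600$ ($X = - 2 \left(-4321 + 21\right) = \left(-2\right) \left(-4300\right) = 8600$)
$\frac{1}{X} = \frac{1}{8600}$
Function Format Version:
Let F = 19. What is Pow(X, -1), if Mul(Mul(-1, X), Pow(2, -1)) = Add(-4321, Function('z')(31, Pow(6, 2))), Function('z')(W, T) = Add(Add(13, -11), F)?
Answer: Rational(1, 8600) ≈ 0.00011628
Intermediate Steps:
Function('z')(W, T) = 21 (Function('z')(W, T) = Add(Add(13, -11), 19) = Add(2, 19) = 21)
X = 8600 (X = Mul(-2, Add(-4321, 21)) = Mul(-2, -4300) = 8600)
Pow(X, -1) = Pow(8600, -1) = Rational(1, 8600)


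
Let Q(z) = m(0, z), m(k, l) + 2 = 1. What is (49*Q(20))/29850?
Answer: -49/29850 ≈ -0.0016415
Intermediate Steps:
m(k, l) = -1 (m(k, l) = -2 + 1 = -1)
Q(z) = -1
(49*Q(20))/29850 = (49*(-1))/29850 = -49*1/29850 = -49/29850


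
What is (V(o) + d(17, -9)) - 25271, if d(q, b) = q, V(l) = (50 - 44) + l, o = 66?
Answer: -25182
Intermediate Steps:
V(l) = 6 + l
(V(o) + d(17, -9)) - 25271 = ((6 + 66) + 17) - 25271 = (72 + 17) - 25271 = 89 - 25271 = -25182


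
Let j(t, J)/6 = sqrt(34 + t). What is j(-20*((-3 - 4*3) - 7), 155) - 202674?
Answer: -202674 + 6*sqrt(474) ≈ -2.0254e+5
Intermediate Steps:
j(t, J) = 6*sqrt(34 + t)
j(-20*((-3 - 4*3) - 7), 155) - 202674 = 6*sqrt(34 - 20*((-3 - 4*3) - 7)) - 202674 = 6*sqrt(34 - 20*((-3 - 12) - 7)) - 202674 = 6*sqrt(34 - 20*(-15 - 7)) - 202674 = 6*sqrt(34 - 20*(-22)) - 202674 = 6*sqrt(34 + 440) - 202674 = 6*sqrt(474) - 202674 = -202674 + 6*sqrt(474)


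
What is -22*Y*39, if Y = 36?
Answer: -30888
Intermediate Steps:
-22*Y*39 = -22*36*39 = -792*39 = -30888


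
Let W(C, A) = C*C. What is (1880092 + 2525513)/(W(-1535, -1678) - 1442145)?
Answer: 881121/182816 ≈ 4.8197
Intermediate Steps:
W(C, A) = C²
(1880092 + 2525513)/(W(-1535, -1678) - 1442145) = (1880092 + 2525513)/((-1535)² - 1442145) = 4405605/(2356225 - 1442145) = 4405605/914080 = 4405605*(1/914080) = 881121/182816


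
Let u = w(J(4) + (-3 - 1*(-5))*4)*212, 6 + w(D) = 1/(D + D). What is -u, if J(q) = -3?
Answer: 6254/5 ≈ 1250.8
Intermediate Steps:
w(D) = -6 + 1/(2*D) (w(D) = -6 + 1/(D + D) = -6 + 1/(2*D))
u = -6254/5 (u = (-6 + 1/(2*(-3 + (-3 - 1*(-5))*4)))*212 = (-6 + 1/(2*(-3 + (-3 + 5)*4)))*212 = (-6 + 1/(2*(-3 + 2*4)))*212 = (-6 + 1/(2*(-3 + 8)))*212 = (-6 + (½)/5)*212 = (-6 + (½)*(⅕))*212 = (-6 + ⅒)*212 = -59/10*212 = -6254/5 ≈ -1250.8)
-u = -1*(-6254/5) = 6254/5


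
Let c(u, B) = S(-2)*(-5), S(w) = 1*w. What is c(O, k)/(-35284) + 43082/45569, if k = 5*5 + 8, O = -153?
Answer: 759824799/803928298 ≈ 0.94514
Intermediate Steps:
S(w) = w
k = 33 (k = 25 + 8 = 33)
c(u, B) = 10 (c(u, B) = -2*(-5) = 10)
c(O, k)/(-35284) + 43082/45569 = 10/(-35284) + 43082/45569 = 10*(-1/35284) + 43082*(1/45569) = -5/17642 + 43082/45569 = 759824799/803928298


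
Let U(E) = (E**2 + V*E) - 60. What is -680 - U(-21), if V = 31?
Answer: -410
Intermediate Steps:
U(E) = -60 + E**2 + 31*E (U(E) = (E**2 + 31*E) - 60 = -60 + E**2 + 31*E)
-680 - U(-21) = -680 - (-60 + (-21)**2 + 31*(-21)) = -680 - (-60 + 441 - 651) = -680 - 1*(-270) = -680 + 270 = -410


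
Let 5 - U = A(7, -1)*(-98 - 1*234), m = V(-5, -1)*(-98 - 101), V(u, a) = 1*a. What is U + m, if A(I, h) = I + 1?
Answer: 2860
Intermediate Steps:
V(u, a) = a
A(I, h) = 1 + I
m = 199 (m = -(-98 - 101) = -1*(-199) = 199)
U = 2661 (U = 5 - (1 + 7)*(-98 - 1*234) = 5 - 8*(-98 - 234) = 5 - 8*(-332) = 5 - 1*(-2656) = 5 + 2656 = 2661)
U + m = 2661 + 199 = 2860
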